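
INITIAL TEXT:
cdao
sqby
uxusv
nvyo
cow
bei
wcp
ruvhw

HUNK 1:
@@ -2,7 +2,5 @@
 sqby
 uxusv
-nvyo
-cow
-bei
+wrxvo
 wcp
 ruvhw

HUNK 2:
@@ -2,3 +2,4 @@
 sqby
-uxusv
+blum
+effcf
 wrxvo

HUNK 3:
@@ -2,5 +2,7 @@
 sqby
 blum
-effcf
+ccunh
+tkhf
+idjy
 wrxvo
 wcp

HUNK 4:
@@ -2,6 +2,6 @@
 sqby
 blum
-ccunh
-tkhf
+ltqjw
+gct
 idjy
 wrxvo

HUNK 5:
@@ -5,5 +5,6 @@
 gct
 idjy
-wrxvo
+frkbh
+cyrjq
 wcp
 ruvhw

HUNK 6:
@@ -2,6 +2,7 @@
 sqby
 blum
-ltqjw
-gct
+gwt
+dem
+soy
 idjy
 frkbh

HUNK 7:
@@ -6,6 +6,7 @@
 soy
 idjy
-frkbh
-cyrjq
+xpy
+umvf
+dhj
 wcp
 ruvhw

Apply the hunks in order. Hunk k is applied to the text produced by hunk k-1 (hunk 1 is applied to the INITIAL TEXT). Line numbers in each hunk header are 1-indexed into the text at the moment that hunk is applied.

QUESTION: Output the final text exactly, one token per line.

Hunk 1: at line 2 remove [nvyo,cow,bei] add [wrxvo] -> 6 lines: cdao sqby uxusv wrxvo wcp ruvhw
Hunk 2: at line 2 remove [uxusv] add [blum,effcf] -> 7 lines: cdao sqby blum effcf wrxvo wcp ruvhw
Hunk 3: at line 2 remove [effcf] add [ccunh,tkhf,idjy] -> 9 lines: cdao sqby blum ccunh tkhf idjy wrxvo wcp ruvhw
Hunk 4: at line 2 remove [ccunh,tkhf] add [ltqjw,gct] -> 9 lines: cdao sqby blum ltqjw gct idjy wrxvo wcp ruvhw
Hunk 5: at line 5 remove [wrxvo] add [frkbh,cyrjq] -> 10 lines: cdao sqby blum ltqjw gct idjy frkbh cyrjq wcp ruvhw
Hunk 6: at line 2 remove [ltqjw,gct] add [gwt,dem,soy] -> 11 lines: cdao sqby blum gwt dem soy idjy frkbh cyrjq wcp ruvhw
Hunk 7: at line 6 remove [frkbh,cyrjq] add [xpy,umvf,dhj] -> 12 lines: cdao sqby blum gwt dem soy idjy xpy umvf dhj wcp ruvhw

Answer: cdao
sqby
blum
gwt
dem
soy
idjy
xpy
umvf
dhj
wcp
ruvhw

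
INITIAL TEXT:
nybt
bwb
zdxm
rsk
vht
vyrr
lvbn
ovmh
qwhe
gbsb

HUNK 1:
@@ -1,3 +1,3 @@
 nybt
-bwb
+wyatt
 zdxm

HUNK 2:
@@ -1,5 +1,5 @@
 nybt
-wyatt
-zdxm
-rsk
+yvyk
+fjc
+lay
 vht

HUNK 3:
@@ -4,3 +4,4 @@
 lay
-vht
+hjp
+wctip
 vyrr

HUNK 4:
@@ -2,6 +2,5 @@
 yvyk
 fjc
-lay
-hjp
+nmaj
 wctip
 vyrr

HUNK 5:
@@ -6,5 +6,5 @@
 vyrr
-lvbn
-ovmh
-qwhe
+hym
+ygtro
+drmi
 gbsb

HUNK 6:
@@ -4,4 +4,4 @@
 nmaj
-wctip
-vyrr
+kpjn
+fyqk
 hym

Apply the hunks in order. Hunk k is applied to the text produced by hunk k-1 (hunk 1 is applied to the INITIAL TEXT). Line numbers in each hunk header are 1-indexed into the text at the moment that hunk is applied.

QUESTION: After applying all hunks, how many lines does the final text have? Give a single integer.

Hunk 1: at line 1 remove [bwb] add [wyatt] -> 10 lines: nybt wyatt zdxm rsk vht vyrr lvbn ovmh qwhe gbsb
Hunk 2: at line 1 remove [wyatt,zdxm,rsk] add [yvyk,fjc,lay] -> 10 lines: nybt yvyk fjc lay vht vyrr lvbn ovmh qwhe gbsb
Hunk 3: at line 4 remove [vht] add [hjp,wctip] -> 11 lines: nybt yvyk fjc lay hjp wctip vyrr lvbn ovmh qwhe gbsb
Hunk 4: at line 2 remove [lay,hjp] add [nmaj] -> 10 lines: nybt yvyk fjc nmaj wctip vyrr lvbn ovmh qwhe gbsb
Hunk 5: at line 6 remove [lvbn,ovmh,qwhe] add [hym,ygtro,drmi] -> 10 lines: nybt yvyk fjc nmaj wctip vyrr hym ygtro drmi gbsb
Hunk 6: at line 4 remove [wctip,vyrr] add [kpjn,fyqk] -> 10 lines: nybt yvyk fjc nmaj kpjn fyqk hym ygtro drmi gbsb
Final line count: 10

Answer: 10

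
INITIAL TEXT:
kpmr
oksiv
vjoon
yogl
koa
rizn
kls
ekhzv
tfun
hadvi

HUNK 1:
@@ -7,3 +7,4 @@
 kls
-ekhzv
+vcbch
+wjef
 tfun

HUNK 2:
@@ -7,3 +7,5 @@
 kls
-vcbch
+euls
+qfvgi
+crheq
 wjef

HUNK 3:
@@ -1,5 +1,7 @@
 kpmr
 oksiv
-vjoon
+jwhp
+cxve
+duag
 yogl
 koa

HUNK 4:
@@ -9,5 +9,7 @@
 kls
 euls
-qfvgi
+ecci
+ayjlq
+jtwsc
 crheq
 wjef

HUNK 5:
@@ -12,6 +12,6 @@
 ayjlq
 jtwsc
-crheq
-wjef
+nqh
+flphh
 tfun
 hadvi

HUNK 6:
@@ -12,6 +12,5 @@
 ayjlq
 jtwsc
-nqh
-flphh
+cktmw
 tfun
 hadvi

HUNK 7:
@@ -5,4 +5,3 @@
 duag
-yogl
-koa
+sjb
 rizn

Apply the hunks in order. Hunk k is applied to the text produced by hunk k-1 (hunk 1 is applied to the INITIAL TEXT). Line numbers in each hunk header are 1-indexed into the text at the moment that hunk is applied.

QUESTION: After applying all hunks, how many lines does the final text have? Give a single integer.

Answer: 15

Derivation:
Hunk 1: at line 7 remove [ekhzv] add [vcbch,wjef] -> 11 lines: kpmr oksiv vjoon yogl koa rizn kls vcbch wjef tfun hadvi
Hunk 2: at line 7 remove [vcbch] add [euls,qfvgi,crheq] -> 13 lines: kpmr oksiv vjoon yogl koa rizn kls euls qfvgi crheq wjef tfun hadvi
Hunk 3: at line 1 remove [vjoon] add [jwhp,cxve,duag] -> 15 lines: kpmr oksiv jwhp cxve duag yogl koa rizn kls euls qfvgi crheq wjef tfun hadvi
Hunk 4: at line 9 remove [qfvgi] add [ecci,ayjlq,jtwsc] -> 17 lines: kpmr oksiv jwhp cxve duag yogl koa rizn kls euls ecci ayjlq jtwsc crheq wjef tfun hadvi
Hunk 5: at line 12 remove [crheq,wjef] add [nqh,flphh] -> 17 lines: kpmr oksiv jwhp cxve duag yogl koa rizn kls euls ecci ayjlq jtwsc nqh flphh tfun hadvi
Hunk 6: at line 12 remove [nqh,flphh] add [cktmw] -> 16 lines: kpmr oksiv jwhp cxve duag yogl koa rizn kls euls ecci ayjlq jtwsc cktmw tfun hadvi
Hunk 7: at line 5 remove [yogl,koa] add [sjb] -> 15 lines: kpmr oksiv jwhp cxve duag sjb rizn kls euls ecci ayjlq jtwsc cktmw tfun hadvi
Final line count: 15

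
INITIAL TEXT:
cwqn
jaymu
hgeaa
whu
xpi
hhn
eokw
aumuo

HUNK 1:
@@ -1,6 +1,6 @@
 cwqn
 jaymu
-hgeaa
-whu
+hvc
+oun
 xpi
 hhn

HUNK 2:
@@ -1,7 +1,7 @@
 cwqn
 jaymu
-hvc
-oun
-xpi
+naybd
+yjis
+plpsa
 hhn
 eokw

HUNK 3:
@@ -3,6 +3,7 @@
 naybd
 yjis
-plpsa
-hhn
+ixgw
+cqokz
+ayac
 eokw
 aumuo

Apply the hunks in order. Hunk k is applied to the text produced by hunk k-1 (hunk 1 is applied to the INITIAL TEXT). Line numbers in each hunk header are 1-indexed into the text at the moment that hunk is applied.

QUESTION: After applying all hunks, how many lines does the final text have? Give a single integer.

Answer: 9

Derivation:
Hunk 1: at line 1 remove [hgeaa,whu] add [hvc,oun] -> 8 lines: cwqn jaymu hvc oun xpi hhn eokw aumuo
Hunk 2: at line 1 remove [hvc,oun,xpi] add [naybd,yjis,plpsa] -> 8 lines: cwqn jaymu naybd yjis plpsa hhn eokw aumuo
Hunk 3: at line 3 remove [plpsa,hhn] add [ixgw,cqokz,ayac] -> 9 lines: cwqn jaymu naybd yjis ixgw cqokz ayac eokw aumuo
Final line count: 9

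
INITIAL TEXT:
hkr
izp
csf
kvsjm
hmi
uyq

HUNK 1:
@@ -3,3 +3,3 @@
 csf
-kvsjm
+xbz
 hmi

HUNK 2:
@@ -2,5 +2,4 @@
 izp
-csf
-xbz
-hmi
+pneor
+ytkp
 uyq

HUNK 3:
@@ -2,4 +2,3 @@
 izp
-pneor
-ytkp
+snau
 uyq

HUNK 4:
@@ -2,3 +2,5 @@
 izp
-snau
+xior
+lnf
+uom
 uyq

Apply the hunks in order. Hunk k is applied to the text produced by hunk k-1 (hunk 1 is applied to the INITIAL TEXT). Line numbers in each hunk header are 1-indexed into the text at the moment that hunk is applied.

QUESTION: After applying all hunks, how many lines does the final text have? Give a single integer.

Hunk 1: at line 3 remove [kvsjm] add [xbz] -> 6 lines: hkr izp csf xbz hmi uyq
Hunk 2: at line 2 remove [csf,xbz,hmi] add [pneor,ytkp] -> 5 lines: hkr izp pneor ytkp uyq
Hunk 3: at line 2 remove [pneor,ytkp] add [snau] -> 4 lines: hkr izp snau uyq
Hunk 4: at line 2 remove [snau] add [xior,lnf,uom] -> 6 lines: hkr izp xior lnf uom uyq
Final line count: 6

Answer: 6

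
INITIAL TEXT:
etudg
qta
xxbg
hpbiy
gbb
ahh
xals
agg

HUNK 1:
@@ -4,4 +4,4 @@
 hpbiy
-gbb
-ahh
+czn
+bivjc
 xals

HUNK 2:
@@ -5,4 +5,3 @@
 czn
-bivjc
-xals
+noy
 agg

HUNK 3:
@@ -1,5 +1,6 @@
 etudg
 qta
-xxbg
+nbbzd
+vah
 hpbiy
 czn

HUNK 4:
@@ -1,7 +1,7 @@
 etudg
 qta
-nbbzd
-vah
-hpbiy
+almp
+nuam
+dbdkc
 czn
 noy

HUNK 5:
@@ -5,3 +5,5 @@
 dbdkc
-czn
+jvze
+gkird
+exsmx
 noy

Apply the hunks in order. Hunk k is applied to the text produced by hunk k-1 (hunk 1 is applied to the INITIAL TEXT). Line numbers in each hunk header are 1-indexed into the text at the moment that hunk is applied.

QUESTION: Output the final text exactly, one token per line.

Hunk 1: at line 4 remove [gbb,ahh] add [czn,bivjc] -> 8 lines: etudg qta xxbg hpbiy czn bivjc xals agg
Hunk 2: at line 5 remove [bivjc,xals] add [noy] -> 7 lines: etudg qta xxbg hpbiy czn noy agg
Hunk 3: at line 1 remove [xxbg] add [nbbzd,vah] -> 8 lines: etudg qta nbbzd vah hpbiy czn noy agg
Hunk 4: at line 1 remove [nbbzd,vah,hpbiy] add [almp,nuam,dbdkc] -> 8 lines: etudg qta almp nuam dbdkc czn noy agg
Hunk 5: at line 5 remove [czn] add [jvze,gkird,exsmx] -> 10 lines: etudg qta almp nuam dbdkc jvze gkird exsmx noy agg

Answer: etudg
qta
almp
nuam
dbdkc
jvze
gkird
exsmx
noy
agg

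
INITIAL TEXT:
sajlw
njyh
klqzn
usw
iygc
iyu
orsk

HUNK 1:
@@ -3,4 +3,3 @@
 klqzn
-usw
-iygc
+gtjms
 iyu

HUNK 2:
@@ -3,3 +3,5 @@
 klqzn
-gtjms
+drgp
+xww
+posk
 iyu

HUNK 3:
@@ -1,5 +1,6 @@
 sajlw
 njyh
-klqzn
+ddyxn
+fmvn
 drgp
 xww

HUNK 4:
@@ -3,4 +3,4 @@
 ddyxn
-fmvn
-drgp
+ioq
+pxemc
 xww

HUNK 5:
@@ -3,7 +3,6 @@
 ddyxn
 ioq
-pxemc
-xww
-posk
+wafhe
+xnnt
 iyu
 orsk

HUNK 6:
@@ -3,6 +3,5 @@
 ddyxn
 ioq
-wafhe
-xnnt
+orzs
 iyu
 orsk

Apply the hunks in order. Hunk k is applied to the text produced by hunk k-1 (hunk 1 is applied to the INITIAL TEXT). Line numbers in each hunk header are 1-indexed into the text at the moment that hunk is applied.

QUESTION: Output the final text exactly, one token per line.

Hunk 1: at line 3 remove [usw,iygc] add [gtjms] -> 6 lines: sajlw njyh klqzn gtjms iyu orsk
Hunk 2: at line 3 remove [gtjms] add [drgp,xww,posk] -> 8 lines: sajlw njyh klqzn drgp xww posk iyu orsk
Hunk 3: at line 1 remove [klqzn] add [ddyxn,fmvn] -> 9 lines: sajlw njyh ddyxn fmvn drgp xww posk iyu orsk
Hunk 4: at line 3 remove [fmvn,drgp] add [ioq,pxemc] -> 9 lines: sajlw njyh ddyxn ioq pxemc xww posk iyu orsk
Hunk 5: at line 3 remove [pxemc,xww,posk] add [wafhe,xnnt] -> 8 lines: sajlw njyh ddyxn ioq wafhe xnnt iyu orsk
Hunk 6: at line 3 remove [wafhe,xnnt] add [orzs] -> 7 lines: sajlw njyh ddyxn ioq orzs iyu orsk

Answer: sajlw
njyh
ddyxn
ioq
orzs
iyu
orsk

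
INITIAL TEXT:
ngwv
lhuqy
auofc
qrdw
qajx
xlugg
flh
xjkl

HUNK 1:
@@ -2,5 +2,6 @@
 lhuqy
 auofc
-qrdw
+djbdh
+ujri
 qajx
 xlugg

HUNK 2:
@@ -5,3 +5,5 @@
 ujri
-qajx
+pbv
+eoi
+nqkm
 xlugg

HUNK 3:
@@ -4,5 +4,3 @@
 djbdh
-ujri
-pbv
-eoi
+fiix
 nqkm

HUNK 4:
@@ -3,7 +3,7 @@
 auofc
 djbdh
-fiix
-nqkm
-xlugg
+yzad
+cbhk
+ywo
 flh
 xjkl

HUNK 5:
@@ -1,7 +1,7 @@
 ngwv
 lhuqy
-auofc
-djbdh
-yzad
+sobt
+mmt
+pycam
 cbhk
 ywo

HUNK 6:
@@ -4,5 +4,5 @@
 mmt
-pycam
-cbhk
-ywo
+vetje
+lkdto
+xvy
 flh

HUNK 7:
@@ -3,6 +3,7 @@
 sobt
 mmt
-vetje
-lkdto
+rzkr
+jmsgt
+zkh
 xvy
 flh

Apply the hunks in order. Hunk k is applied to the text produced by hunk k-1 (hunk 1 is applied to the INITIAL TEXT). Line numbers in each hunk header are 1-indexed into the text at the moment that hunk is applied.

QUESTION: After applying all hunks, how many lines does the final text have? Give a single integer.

Answer: 10

Derivation:
Hunk 1: at line 2 remove [qrdw] add [djbdh,ujri] -> 9 lines: ngwv lhuqy auofc djbdh ujri qajx xlugg flh xjkl
Hunk 2: at line 5 remove [qajx] add [pbv,eoi,nqkm] -> 11 lines: ngwv lhuqy auofc djbdh ujri pbv eoi nqkm xlugg flh xjkl
Hunk 3: at line 4 remove [ujri,pbv,eoi] add [fiix] -> 9 lines: ngwv lhuqy auofc djbdh fiix nqkm xlugg flh xjkl
Hunk 4: at line 3 remove [fiix,nqkm,xlugg] add [yzad,cbhk,ywo] -> 9 lines: ngwv lhuqy auofc djbdh yzad cbhk ywo flh xjkl
Hunk 5: at line 1 remove [auofc,djbdh,yzad] add [sobt,mmt,pycam] -> 9 lines: ngwv lhuqy sobt mmt pycam cbhk ywo flh xjkl
Hunk 6: at line 4 remove [pycam,cbhk,ywo] add [vetje,lkdto,xvy] -> 9 lines: ngwv lhuqy sobt mmt vetje lkdto xvy flh xjkl
Hunk 7: at line 3 remove [vetje,lkdto] add [rzkr,jmsgt,zkh] -> 10 lines: ngwv lhuqy sobt mmt rzkr jmsgt zkh xvy flh xjkl
Final line count: 10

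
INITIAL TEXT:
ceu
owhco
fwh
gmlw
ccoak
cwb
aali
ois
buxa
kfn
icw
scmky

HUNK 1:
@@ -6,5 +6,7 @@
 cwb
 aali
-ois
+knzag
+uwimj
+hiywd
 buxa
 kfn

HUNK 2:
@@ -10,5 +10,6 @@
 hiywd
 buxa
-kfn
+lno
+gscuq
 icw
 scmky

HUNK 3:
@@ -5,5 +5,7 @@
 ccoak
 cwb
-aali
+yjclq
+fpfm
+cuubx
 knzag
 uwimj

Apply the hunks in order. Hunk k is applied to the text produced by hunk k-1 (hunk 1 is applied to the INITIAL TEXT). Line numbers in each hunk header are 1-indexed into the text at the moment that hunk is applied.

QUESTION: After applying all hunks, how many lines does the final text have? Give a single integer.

Answer: 17

Derivation:
Hunk 1: at line 6 remove [ois] add [knzag,uwimj,hiywd] -> 14 lines: ceu owhco fwh gmlw ccoak cwb aali knzag uwimj hiywd buxa kfn icw scmky
Hunk 2: at line 10 remove [kfn] add [lno,gscuq] -> 15 lines: ceu owhco fwh gmlw ccoak cwb aali knzag uwimj hiywd buxa lno gscuq icw scmky
Hunk 3: at line 5 remove [aali] add [yjclq,fpfm,cuubx] -> 17 lines: ceu owhco fwh gmlw ccoak cwb yjclq fpfm cuubx knzag uwimj hiywd buxa lno gscuq icw scmky
Final line count: 17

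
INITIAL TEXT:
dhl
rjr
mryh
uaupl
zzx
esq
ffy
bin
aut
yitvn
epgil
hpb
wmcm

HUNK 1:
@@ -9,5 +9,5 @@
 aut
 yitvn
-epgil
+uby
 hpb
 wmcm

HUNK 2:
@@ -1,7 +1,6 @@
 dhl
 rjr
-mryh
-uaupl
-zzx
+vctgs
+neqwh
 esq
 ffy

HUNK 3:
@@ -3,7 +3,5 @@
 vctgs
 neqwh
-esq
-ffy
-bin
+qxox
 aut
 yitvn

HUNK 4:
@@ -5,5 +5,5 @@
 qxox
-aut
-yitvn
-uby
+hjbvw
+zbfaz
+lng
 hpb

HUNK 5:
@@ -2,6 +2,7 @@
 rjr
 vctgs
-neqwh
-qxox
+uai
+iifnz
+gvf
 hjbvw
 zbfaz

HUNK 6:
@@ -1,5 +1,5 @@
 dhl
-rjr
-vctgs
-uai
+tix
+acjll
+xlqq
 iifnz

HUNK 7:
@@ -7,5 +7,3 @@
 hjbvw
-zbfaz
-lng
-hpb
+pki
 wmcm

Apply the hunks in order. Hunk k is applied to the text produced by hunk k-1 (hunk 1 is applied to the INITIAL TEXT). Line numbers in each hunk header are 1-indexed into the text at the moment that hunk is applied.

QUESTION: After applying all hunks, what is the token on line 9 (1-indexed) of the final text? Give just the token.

Answer: wmcm

Derivation:
Hunk 1: at line 9 remove [epgil] add [uby] -> 13 lines: dhl rjr mryh uaupl zzx esq ffy bin aut yitvn uby hpb wmcm
Hunk 2: at line 1 remove [mryh,uaupl,zzx] add [vctgs,neqwh] -> 12 lines: dhl rjr vctgs neqwh esq ffy bin aut yitvn uby hpb wmcm
Hunk 3: at line 3 remove [esq,ffy,bin] add [qxox] -> 10 lines: dhl rjr vctgs neqwh qxox aut yitvn uby hpb wmcm
Hunk 4: at line 5 remove [aut,yitvn,uby] add [hjbvw,zbfaz,lng] -> 10 lines: dhl rjr vctgs neqwh qxox hjbvw zbfaz lng hpb wmcm
Hunk 5: at line 2 remove [neqwh,qxox] add [uai,iifnz,gvf] -> 11 lines: dhl rjr vctgs uai iifnz gvf hjbvw zbfaz lng hpb wmcm
Hunk 6: at line 1 remove [rjr,vctgs,uai] add [tix,acjll,xlqq] -> 11 lines: dhl tix acjll xlqq iifnz gvf hjbvw zbfaz lng hpb wmcm
Hunk 7: at line 7 remove [zbfaz,lng,hpb] add [pki] -> 9 lines: dhl tix acjll xlqq iifnz gvf hjbvw pki wmcm
Final line 9: wmcm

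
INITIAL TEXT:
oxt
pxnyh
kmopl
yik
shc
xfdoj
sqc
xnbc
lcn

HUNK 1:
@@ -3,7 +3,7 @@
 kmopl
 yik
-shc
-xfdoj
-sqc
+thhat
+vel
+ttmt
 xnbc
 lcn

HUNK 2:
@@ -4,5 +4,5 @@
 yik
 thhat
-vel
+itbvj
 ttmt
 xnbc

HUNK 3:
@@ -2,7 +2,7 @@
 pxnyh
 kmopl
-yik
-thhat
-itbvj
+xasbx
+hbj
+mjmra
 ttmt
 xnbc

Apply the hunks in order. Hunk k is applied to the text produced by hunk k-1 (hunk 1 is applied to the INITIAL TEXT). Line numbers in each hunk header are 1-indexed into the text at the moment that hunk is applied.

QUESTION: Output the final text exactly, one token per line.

Answer: oxt
pxnyh
kmopl
xasbx
hbj
mjmra
ttmt
xnbc
lcn

Derivation:
Hunk 1: at line 3 remove [shc,xfdoj,sqc] add [thhat,vel,ttmt] -> 9 lines: oxt pxnyh kmopl yik thhat vel ttmt xnbc lcn
Hunk 2: at line 4 remove [vel] add [itbvj] -> 9 lines: oxt pxnyh kmopl yik thhat itbvj ttmt xnbc lcn
Hunk 3: at line 2 remove [yik,thhat,itbvj] add [xasbx,hbj,mjmra] -> 9 lines: oxt pxnyh kmopl xasbx hbj mjmra ttmt xnbc lcn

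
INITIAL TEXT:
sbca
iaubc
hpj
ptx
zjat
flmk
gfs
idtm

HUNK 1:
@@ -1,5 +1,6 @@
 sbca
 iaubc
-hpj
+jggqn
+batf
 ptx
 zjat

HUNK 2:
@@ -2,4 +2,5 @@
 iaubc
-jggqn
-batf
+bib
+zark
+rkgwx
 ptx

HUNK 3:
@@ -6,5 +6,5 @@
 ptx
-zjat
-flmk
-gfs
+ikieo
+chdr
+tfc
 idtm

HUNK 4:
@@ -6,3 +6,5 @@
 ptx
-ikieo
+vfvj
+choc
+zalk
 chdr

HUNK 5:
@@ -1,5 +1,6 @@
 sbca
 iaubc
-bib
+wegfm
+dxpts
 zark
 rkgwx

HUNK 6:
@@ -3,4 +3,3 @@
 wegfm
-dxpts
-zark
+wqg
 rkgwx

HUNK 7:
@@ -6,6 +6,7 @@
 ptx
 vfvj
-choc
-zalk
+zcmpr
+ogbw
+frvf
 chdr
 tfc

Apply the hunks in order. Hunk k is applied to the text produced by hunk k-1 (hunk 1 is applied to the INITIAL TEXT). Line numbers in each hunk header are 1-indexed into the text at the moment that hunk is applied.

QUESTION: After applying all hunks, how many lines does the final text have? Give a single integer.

Answer: 13

Derivation:
Hunk 1: at line 1 remove [hpj] add [jggqn,batf] -> 9 lines: sbca iaubc jggqn batf ptx zjat flmk gfs idtm
Hunk 2: at line 2 remove [jggqn,batf] add [bib,zark,rkgwx] -> 10 lines: sbca iaubc bib zark rkgwx ptx zjat flmk gfs idtm
Hunk 3: at line 6 remove [zjat,flmk,gfs] add [ikieo,chdr,tfc] -> 10 lines: sbca iaubc bib zark rkgwx ptx ikieo chdr tfc idtm
Hunk 4: at line 6 remove [ikieo] add [vfvj,choc,zalk] -> 12 lines: sbca iaubc bib zark rkgwx ptx vfvj choc zalk chdr tfc idtm
Hunk 5: at line 1 remove [bib] add [wegfm,dxpts] -> 13 lines: sbca iaubc wegfm dxpts zark rkgwx ptx vfvj choc zalk chdr tfc idtm
Hunk 6: at line 3 remove [dxpts,zark] add [wqg] -> 12 lines: sbca iaubc wegfm wqg rkgwx ptx vfvj choc zalk chdr tfc idtm
Hunk 7: at line 6 remove [choc,zalk] add [zcmpr,ogbw,frvf] -> 13 lines: sbca iaubc wegfm wqg rkgwx ptx vfvj zcmpr ogbw frvf chdr tfc idtm
Final line count: 13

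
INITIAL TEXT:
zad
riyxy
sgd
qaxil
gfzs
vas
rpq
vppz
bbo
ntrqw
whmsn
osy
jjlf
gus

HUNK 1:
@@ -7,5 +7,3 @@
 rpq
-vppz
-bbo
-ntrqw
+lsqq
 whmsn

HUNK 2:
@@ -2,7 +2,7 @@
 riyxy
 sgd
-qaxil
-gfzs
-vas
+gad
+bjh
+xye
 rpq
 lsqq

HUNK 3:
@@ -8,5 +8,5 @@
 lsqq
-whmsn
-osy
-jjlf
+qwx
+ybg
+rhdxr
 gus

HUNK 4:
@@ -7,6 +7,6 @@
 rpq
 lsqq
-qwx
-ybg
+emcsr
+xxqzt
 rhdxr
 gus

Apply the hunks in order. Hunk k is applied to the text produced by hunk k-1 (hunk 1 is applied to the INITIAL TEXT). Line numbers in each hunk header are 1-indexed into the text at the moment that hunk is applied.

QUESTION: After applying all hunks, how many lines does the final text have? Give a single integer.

Answer: 12

Derivation:
Hunk 1: at line 7 remove [vppz,bbo,ntrqw] add [lsqq] -> 12 lines: zad riyxy sgd qaxil gfzs vas rpq lsqq whmsn osy jjlf gus
Hunk 2: at line 2 remove [qaxil,gfzs,vas] add [gad,bjh,xye] -> 12 lines: zad riyxy sgd gad bjh xye rpq lsqq whmsn osy jjlf gus
Hunk 3: at line 8 remove [whmsn,osy,jjlf] add [qwx,ybg,rhdxr] -> 12 lines: zad riyxy sgd gad bjh xye rpq lsqq qwx ybg rhdxr gus
Hunk 4: at line 7 remove [qwx,ybg] add [emcsr,xxqzt] -> 12 lines: zad riyxy sgd gad bjh xye rpq lsqq emcsr xxqzt rhdxr gus
Final line count: 12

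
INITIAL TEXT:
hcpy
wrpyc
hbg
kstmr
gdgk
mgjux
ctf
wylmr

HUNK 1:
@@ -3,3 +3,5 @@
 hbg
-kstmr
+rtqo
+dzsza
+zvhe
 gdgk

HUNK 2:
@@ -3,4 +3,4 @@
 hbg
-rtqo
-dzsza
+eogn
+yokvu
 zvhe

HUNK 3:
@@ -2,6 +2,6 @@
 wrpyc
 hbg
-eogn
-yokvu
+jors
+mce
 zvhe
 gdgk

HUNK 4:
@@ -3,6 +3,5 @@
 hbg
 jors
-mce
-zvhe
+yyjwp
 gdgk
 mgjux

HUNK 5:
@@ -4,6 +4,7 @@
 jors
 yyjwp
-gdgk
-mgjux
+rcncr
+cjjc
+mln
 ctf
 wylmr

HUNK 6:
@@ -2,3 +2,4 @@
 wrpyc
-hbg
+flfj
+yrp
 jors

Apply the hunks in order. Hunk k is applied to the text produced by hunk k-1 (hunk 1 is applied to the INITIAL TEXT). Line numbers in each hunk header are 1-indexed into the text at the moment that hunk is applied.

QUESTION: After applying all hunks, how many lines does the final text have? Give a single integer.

Hunk 1: at line 3 remove [kstmr] add [rtqo,dzsza,zvhe] -> 10 lines: hcpy wrpyc hbg rtqo dzsza zvhe gdgk mgjux ctf wylmr
Hunk 2: at line 3 remove [rtqo,dzsza] add [eogn,yokvu] -> 10 lines: hcpy wrpyc hbg eogn yokvu zvhe gdgk mgjux ctf wylmr
Hunk 3: at line 2 remove [eogn,yokvu] add [jors,mce] -> 10 lines: hcpy wrpyc hbg jors mce zvhe gdgk mgjux ctf wylmr
Hunk 4: at line 3 remove [mce,zvhe] add [yyjwp] -> 9 lines: hcpy wrpyc hbg jors yyjwp gdgk mgjux ctf wylmr
Hunk 5: at line 4 remove [gdgk,mgjux] add [rcncr,cjjc,mln] -> 10 lines: hcpy wrpyc hbg jors yyjwp rcncr cjjc mln ctf wylmr
Hunk 6: at line 2 remove [hbg] add [flfj,yrp] -> 11 lines: hcpy wrpyc flfj yrp jors yyjwp rcncr cjjc mln ctf wylmr
Final line count: 11

Answer: 11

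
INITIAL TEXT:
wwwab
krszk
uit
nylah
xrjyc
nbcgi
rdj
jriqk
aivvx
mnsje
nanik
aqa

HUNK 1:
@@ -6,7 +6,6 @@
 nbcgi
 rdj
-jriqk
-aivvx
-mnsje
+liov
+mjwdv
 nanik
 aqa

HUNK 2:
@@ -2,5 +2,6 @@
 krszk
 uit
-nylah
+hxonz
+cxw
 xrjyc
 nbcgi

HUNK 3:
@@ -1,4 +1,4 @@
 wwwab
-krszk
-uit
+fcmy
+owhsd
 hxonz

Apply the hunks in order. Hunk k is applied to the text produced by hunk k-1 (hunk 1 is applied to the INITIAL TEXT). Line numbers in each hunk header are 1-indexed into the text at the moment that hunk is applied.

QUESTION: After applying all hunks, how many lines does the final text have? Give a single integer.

Hunk 1: at line 6 remove [jriqk,aivvx,mnsje] add [liov,mjwdv] -> 11 lines: wwwab krszk uit nylah xrjyc nbcgi rdj liov mjwdv nanik aqa
Hunk 2: at line 2 remove [nylah] add [hxonz,cxw] -> 12 lines: wwwab krszk uit hxonz cxw xrjyc nbcgi rdj liov mjwdv nanik aqa
Hunk 3: at line 1 remove [krszk,uit] add [fcmy,owhsd] -> 12 lines: wwwab fcmy owhsd hxonz cxw xrjyc nbcgi rdj liov mjwdv nanik aqa
Final line count: 12

Answer: 12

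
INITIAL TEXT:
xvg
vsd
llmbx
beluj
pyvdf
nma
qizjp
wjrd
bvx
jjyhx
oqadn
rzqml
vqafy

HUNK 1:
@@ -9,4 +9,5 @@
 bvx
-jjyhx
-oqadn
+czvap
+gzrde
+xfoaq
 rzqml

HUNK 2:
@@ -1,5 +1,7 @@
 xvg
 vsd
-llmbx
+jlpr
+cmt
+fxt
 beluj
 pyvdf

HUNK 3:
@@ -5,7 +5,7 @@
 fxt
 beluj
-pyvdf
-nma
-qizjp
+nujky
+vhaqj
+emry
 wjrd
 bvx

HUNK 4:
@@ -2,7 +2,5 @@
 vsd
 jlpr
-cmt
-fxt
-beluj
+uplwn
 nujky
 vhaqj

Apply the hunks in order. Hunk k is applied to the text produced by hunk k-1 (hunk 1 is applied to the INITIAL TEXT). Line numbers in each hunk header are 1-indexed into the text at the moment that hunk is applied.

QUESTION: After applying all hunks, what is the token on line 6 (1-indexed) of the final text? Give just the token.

Answer: vhaqj

Derivation:
Hunk 1: at line 9 remove [jjyhx,oqadn] add [czvap,gzrde,xfoaq] -> 14 lines: xvg vsd llmbx beluj pyvdf nma qizjp wjrd bvx czvap gzrde xfoaq rzqml vqafy
Hunk 2: at line 1 remove [llmbx] add [jlpr,cmt,fxt] -> 16 lines: xvg vsd jlpr cmt fxt beluj pyvdf nma qizjp wjrd bvx czvap gzrde xfoaq rzqml vqafy
Hunk 3: at line 5 remove [pyvdf,nma,qizjp] add [nujky,vhaqj,emry] -> 16 lines: xvg vsd jlpr cmt fxt beluj nujky vhaqj emry wjrd bvx czvap gzrde xfoaq rzqml vqafy
Hunk 4: at line 2 remove [cmt,fxt,beluj] add [uplwn] -> 14 lines: xvg vsd jlpr uplwn nujky vhaqj emry wjrd bvx czvap gzrde xfoaq rzqml vqafy
Final line 6: vhaqj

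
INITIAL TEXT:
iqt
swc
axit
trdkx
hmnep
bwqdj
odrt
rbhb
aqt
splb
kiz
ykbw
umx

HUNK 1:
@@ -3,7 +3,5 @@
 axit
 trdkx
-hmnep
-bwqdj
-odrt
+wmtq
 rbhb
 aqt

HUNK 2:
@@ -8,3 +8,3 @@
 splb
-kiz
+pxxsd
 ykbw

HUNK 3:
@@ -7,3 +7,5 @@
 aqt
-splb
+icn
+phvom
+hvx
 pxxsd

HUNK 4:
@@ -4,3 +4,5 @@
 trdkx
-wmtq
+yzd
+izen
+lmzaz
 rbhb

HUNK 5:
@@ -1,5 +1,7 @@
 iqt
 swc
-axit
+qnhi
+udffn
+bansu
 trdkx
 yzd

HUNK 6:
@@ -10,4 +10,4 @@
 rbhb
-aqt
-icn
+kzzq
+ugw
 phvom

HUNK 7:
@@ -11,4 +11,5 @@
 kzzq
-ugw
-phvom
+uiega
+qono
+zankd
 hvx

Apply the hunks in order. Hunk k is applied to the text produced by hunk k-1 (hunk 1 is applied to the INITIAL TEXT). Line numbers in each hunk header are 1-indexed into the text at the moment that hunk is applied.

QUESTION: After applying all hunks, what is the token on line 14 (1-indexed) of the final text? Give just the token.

Answer: zankd

Derivation:
Hunk 1: at line 3 remove [hmnep,bwqdj,odrt] add [wmtq] -> 11 lines: iqt swc axit trdkx wmtq rbhb aqt splb kiz ykbw umx
Hunk 2: at line 8 remove [kiz] add [pxxsd] -> 11 lines: iqt swc axit trdkx wmtq rbhb aqt splb pxxsd ykbw umx
Hunk 3: at line 7 remove [splb] add [icn,phvom,hvx] -> 13 lines: iqt swc axit trdkx wmtq rbhb aqt icn phvom hvx pxxsd ykbw umx
Hunk 4: at line 4 remove [wmtq] add [yzd,izen,lmzaz] -> 15 lines: iqt swc axit trdkx yzd izen lmzaz rbhb aqt icn phvom hvx pxxsd ykbw umx
Hunk 5: at line 1 remove [axit] add [qnhi,udffn,bansu] -> 17 lines: iqt swc qnhi udffn bansu trdkx yzd izen lmzaz rbhb aqt icn phvom hvx pxxsd ykbw umx
Hunk 6: at line 10 remove [aqt,icn] add [kzzq,ugw] -> 17 lines: iqt swc qnhi udffn bansu trdkx yzd izen lmzaz rbhb kzzq ugw phvom hvx pxxsd ykbw umx
Hunk 7: at line 11 remove [ugw,phvom] add [uiega,qono,zankd] -> 18 lines: iqt swc qnhi udffn bansu trdkx yzd izen lmzaz rbhb kzzq uiega qono zankd hvx pxxsd ykbw umx
Final line 14: zankd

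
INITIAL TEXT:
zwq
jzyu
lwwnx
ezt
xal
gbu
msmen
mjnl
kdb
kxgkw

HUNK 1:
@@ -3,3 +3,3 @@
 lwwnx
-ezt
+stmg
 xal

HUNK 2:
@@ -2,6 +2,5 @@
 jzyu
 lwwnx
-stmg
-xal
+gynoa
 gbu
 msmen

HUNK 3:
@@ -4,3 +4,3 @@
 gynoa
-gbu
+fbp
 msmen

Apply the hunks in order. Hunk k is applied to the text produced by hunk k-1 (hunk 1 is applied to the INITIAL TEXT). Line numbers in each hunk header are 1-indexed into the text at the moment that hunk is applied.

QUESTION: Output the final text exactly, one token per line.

Hunk 1: at line 3 remove [ezt] add [stmg] -> 10 lines: zwq jzyu lwwnx stmg xal gbu msmen mjnl kdb kxgkw
Hunk 2: at line 2 remove [stmg,xal] add [gynoa] -> 9 lines: zwq jzyu lwwnx gynoa gbu msmen mjnl kdb kxgkw
Hunk 3: at line 4 remove [gbu] add [fbp] -> 9 lines: zwq jzyu lwwnx gynoa fbp msmen mjnl kdb kxgkw

Answer: zwq
jzyu
lwwnx
gynoa
fbp
msmen
mjnl
kdb
kxgkw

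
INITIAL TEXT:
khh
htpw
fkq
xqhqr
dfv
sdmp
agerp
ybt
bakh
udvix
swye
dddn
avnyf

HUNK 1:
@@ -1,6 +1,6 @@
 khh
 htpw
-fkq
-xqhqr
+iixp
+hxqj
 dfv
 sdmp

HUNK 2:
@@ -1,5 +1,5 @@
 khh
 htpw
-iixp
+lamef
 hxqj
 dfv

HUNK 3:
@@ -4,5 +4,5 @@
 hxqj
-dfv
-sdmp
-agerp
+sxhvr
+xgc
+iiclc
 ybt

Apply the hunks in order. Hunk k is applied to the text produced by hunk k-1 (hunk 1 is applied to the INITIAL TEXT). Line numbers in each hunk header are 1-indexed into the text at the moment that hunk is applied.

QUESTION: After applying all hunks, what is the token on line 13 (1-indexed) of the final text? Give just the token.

Hunk 1: at line 1 remove [fkq,xqhqr] add [iixp,hxqj] -> 13 lines: khh htpw iixp hxqj dfv sdmp agerp ybt bakh udvix swye dddn avnyf
Hunk 2: at line 1 remove [iixp] add [lamef] -> 13 lines: khh htpw lamef hxqj dfv sdmp agerp ybt bakh udvix swye dddn avnyf
Hunk 3: at line 4 remove [dfv,sdmp,agerp] add [sxhvr,xgc,iiclc] -> 13 lines: khh htpw lamef hxqj sxhvr xgc iiclc ybt bakh udvix swye dddn avnyf
Final line 13: avnyf

Answer: avnyf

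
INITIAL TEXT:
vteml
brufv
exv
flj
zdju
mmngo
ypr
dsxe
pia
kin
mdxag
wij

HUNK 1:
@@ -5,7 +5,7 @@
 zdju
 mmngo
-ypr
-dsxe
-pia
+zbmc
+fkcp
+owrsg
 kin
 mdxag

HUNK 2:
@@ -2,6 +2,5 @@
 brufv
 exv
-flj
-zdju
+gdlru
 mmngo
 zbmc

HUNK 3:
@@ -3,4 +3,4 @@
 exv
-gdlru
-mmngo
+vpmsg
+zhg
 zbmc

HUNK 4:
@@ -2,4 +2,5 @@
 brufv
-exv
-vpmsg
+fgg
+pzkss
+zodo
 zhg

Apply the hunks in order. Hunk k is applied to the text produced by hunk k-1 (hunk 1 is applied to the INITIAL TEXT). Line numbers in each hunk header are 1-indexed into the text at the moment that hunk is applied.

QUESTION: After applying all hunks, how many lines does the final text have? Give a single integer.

Hunk 1: at line 5 remove [ypr,dsxe,pia] add [zbmc,fkcp,owrsg] -> 12 lines: vteml brufv exv flj zdju mmngo zbmc fkcp owrsg kin mdxag wij
Hunk 2: at line 2 remove [flj,zdju] add [gdlru] -> 11 lines: vteml brufv exv gdlru mmngo zbmc fkcp owrsg kin mdxag wij
Hunk 3: at line 3 remove [gdlru,mmngo] add [vpmsg,zhg] -> 11 lines: vteml brufv exv vpmsg zhg zbmc fkcp owrsg kin mdxag wij
Hunk 4: at line 2 remove [exv,vpmsg] add [fgg,pzkss,zodo] -> 12 lines: vteml brufv fgg pzkss zodo zhg zbmc fkcp owrsg kin mdxag wij
Final line count: 12

Answer: 12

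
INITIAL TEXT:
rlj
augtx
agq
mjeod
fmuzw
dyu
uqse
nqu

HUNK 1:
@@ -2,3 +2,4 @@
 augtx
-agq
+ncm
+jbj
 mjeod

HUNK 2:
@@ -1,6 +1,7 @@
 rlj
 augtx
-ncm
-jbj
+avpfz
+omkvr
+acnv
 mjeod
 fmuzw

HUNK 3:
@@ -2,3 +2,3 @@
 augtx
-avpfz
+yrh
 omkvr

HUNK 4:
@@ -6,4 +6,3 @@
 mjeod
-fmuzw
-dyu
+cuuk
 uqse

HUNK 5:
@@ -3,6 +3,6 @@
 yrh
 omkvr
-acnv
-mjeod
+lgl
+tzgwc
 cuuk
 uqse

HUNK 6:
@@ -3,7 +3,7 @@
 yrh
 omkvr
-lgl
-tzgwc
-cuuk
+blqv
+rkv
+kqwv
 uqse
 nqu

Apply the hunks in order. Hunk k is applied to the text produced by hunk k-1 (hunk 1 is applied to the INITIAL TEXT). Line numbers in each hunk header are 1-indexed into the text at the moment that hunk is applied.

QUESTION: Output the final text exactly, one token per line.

Hunk 1: at line 2 remove [agq] add [ncm,jbj] -> 9 lines: rlj augtx ncm jbj mjeod fmuzw dyu uqse nqu
Hunk 2: at line 1 remove [ncm,jbj] add [avpfz,omkvr,acnv] -> 10 lines: rlj augtx avpfz omkvr acnv mjeod fmuzw dyu uqse nqu
Hunk 3: at line 2 remove [avpfz] add [yrh] -> 10 lines: rlj augtx yrh omkvr acnv mjeod fmuzw dyu uqse nqu
Hunk 4: at line 6 remove [fmuzw,dyu] add [cuuk] -> 9 lines: rlj augtx yrh omkvr acnv mjeod cuuk uqse nqu
Hunk 5: at line 3 remove [acnv,mjeod] add [lgl,tzgwc] -> 9 lines: rlj augtx yrh omkvr lgl tzgwc cuuk uqse nqu
Hunk 6: at line 3 remove [lgl,tzgwc,cuuk] add [blqv,rkv,kqwv] -> 9 lines: rlj augtx yrh omkvr blqv rkv kqwv uqse nqu

Answer: rlj
augtx
yrh
omkvr
blqv
rkv
kqwv
uqse
nqu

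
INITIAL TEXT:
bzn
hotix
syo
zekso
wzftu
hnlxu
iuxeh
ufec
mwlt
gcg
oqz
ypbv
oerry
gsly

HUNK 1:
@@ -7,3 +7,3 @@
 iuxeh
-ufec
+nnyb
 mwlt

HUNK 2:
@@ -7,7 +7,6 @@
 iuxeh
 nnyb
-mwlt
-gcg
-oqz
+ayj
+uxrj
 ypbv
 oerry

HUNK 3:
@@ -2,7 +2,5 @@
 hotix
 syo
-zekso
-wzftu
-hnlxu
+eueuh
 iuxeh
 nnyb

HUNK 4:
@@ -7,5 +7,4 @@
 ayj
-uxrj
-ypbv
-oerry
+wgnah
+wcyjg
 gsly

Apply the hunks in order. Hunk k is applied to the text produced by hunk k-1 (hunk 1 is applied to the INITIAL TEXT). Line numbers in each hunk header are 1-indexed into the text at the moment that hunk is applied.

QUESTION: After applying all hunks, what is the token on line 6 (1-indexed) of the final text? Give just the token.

Answer: nnyb

Derivation:
Hunk 1: at line 7 remove [ufec] add [nnyb] -> 14 lines: bzn hotix syo zekso wzftu hnlxu iuxeh nnyb mwlt gcg oqz ypbv oerry gsly
Hunk 2: at line 7 remove [mwlt,gcg,oqz] add [ayj,uxrj] -> 13 lines: bzn hotix syo zekso wzftu hnlxu iuxeh nnyb ayj uxrj ypbv oerry gsly
Hunk 3: at line 2 remove [zekso,wzftu,hnlxu] add [eueuh] -> 11 lines: bzn hotix syo eueuh iuxeh nnyb ayj uxrj ypbv oerry gsly
Hunk 4: at line 7 remove [uxrj,ypbv,oerry] add [wgnah,wcyjg] -> 10 lines: bzn hotix syo eueuh iuxeh nnyb ayj wgnah wcyjg gsly
Final line 6: nnyb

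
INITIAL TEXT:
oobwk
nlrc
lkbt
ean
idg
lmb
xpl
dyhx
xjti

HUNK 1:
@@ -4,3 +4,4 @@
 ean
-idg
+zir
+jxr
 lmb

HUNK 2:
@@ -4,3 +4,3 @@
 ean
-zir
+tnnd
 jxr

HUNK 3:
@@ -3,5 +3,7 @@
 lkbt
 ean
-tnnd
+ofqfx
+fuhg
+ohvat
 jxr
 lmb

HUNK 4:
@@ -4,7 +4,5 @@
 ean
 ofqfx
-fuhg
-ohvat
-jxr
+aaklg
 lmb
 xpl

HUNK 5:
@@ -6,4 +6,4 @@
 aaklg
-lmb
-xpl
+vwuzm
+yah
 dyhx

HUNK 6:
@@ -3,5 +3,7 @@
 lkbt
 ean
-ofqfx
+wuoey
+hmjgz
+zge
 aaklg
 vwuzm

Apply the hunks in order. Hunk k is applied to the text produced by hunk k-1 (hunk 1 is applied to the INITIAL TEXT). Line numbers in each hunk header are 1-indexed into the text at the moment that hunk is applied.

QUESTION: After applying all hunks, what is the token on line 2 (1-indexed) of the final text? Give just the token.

Answer: nlrc

Derivation:
Hunk 1: at line 4 remove [idg] add [zir,jxr] -> 10 lines: oobwk nlrc lkbt ean zir jxr lmb xpl dyhx xjti
Hunk 2: at line 4 remove [zir] add [tnnd] -> 10 lines: oobwk nlrc lkbt ean tnnd jxr lmb xpl dyhx xjti
Hunk 3: at line 3 remove [tnnd] add [ofqfx,fuhg,ohvat] -> 12 lines: oobwk nlrc lkbt ean ofqfx fuhg ohvat jxr lmb xpl dyhx xjti
Hunk 4: at line 4 remove [fuhg,ohvat,jxr] add [aaklg] -> 10 lines: oobwk nlrc lkbt ean ofqfx aaklg lmb xpl dyhx xjti
Hunk 5: at line 6 remove [lmb,xpl] add [vwuzm,yah] -> 10 lines: oobwk nlrc lkbt ean ofqfx aaklg vwuzm yah dyhx xjti
Hunk 6: at line 3 remove [ofqfx] add [wuoey,hmjgz,zge] -> 12 lines: oobwk nlrc lkbt ean wuoey hmjgz zge aaklg vwuzm yah dyhx xjti
Final line 2: nlrc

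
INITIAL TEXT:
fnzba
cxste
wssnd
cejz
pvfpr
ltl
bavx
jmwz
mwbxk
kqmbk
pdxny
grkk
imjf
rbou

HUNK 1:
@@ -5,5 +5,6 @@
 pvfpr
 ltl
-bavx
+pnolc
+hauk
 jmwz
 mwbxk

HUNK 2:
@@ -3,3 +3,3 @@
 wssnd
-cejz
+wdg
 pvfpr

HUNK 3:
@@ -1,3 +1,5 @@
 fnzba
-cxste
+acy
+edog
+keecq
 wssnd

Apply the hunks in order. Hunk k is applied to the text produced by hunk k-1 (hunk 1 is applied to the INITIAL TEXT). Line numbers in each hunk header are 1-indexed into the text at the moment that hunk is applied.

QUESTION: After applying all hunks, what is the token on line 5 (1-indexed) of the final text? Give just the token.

Hunk 1: at line 5 remove [bavx] add [pnolc,hauk] -> 15 lines: fnzba cxste wssnd cejz pvfpr ltl pnolc hauk jmwz mwbxk kqmbk pdxny grkk imjf rbou
Hunk 2: at line 3 remove [cejz] add [wdg] -> 15 lines: fnzba cxste wssnd wdg pvfpr ltl pnolc hauk jmwz mwbxk kqmbk pdxny grkk imjf rbou
Hunk 3: at line 1 remove [cxste] add [acy,edog,keecq] -> 17 lines: fnzba acy edog keecq wssnd wdg pvfpr ltl pnolc hauk jmwz mwbxk kqmbk pdxny grkk imjf rbou
Final line 5: wssnd

Answer: wssnd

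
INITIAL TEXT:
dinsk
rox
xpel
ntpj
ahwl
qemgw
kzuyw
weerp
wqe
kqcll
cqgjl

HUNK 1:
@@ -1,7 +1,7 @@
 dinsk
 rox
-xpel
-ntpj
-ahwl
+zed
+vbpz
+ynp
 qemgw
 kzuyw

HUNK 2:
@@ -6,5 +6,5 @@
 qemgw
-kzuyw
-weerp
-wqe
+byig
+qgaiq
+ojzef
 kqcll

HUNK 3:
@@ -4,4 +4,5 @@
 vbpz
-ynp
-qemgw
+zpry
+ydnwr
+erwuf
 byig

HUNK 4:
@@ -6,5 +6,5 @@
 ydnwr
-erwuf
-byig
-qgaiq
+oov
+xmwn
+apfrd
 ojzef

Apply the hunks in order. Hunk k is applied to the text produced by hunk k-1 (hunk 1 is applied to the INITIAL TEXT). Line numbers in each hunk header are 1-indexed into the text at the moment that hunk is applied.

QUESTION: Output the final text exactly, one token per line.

Hunk 1: at line 1 remove [xpel,ntpj,ahwl] add [zed,vbpz,ynp] -> 11 lines: dinsk rox zed vbpz ynp qemgw kzuyw weerp wqe kqcll cqgjl
Hunk 2: at line 6 remove [kzuyw,weerp,wqe] add [byig,qgaiq,ojzef] -> 11 lines: dinsk rox zed vbpz ynp qemgw byig qgaiq ojzef kqcll cqgjl
Hunk 3: at line 4 remove [ynp,qemgw] add [zpry,ydnwr,erwuf] -> 12 lines: dinsk rox zed vbpz zpry ydnwr erwuf byig qgaiq ojzef kqcll cqgjl
Hunk 4: at line 6 remove [erwuf,byig,qgaiq] add [oov,xmwn,apfrd] -> 12 lines: dinsk rox zed vbpz zpry ydnwr oov xmwn apfrd ojzef kqcll cqgjl

Answer: dinsk
rox
zed
vbpz
zpry
ydnwr
oov
xmwn
apfrd
ojzef
kqcll
cqgjl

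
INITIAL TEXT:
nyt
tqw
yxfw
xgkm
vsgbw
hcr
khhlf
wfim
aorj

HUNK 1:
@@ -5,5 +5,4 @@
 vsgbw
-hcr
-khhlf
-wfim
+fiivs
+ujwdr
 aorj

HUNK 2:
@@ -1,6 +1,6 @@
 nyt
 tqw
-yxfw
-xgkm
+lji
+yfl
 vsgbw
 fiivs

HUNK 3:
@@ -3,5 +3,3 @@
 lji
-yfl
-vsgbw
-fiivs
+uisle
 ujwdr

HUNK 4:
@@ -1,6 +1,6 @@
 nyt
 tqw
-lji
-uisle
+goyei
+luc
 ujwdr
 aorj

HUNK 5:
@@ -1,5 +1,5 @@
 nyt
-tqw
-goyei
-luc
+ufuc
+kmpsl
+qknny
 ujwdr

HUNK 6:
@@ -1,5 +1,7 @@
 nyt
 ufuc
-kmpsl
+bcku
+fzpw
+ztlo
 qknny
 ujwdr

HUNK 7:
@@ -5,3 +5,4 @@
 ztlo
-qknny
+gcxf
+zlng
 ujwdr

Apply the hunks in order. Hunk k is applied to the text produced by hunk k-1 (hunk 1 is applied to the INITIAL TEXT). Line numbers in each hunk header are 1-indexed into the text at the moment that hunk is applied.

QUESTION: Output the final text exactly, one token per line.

Hunk 1: at line 5 remove [hcr,khhlf,wfim] add [fiivs,ujwdr] -> 8 lines: nyt tqw yxfw xgkm vsgbw fiivs ujwdr aorj
Hunk 2: at line 1 remove [yxfw,xgkm] add [lji,yfl] -> 8 lines: nyt tqw lji yfl vsgbw fiivs ujwdr aorj
Hunk 3: at line 3 remove [yfl,vsgbw,fiivs] add [uisle] -> 6 lines: nyt tqw lji uisle ujwdr aorj
Hunk 4: at line 1 remove [lji,uisle] add [goyei,luc] -> 6 lines: nyt tqw goyei luc ujwdr aorj
Hunk 5: at line 1 remove [tqw,goyei,luc] add [ufuc,kmpsl,qknny] -> 6 lines: nyt ufuc kmpsl qknny ujwdr aorj
Hunk 6: at line 1 remove [kmpsl] add [bcku,fzpw,ztlo] -> 8 lines: nyt ufuc bcku fzpw ztlo qknny ujwdr aorj
Hunk 7: at line 5 remove [qknny] add [gcxf,zlng] -> 9 lines: nyt ufuc bcku fzpw ztlo gcxf zlng ujwdr aorj

Answer: nyt
ufuc
bcku
fzpw
ztlo
gcxf
zlng
ujwdr
aorj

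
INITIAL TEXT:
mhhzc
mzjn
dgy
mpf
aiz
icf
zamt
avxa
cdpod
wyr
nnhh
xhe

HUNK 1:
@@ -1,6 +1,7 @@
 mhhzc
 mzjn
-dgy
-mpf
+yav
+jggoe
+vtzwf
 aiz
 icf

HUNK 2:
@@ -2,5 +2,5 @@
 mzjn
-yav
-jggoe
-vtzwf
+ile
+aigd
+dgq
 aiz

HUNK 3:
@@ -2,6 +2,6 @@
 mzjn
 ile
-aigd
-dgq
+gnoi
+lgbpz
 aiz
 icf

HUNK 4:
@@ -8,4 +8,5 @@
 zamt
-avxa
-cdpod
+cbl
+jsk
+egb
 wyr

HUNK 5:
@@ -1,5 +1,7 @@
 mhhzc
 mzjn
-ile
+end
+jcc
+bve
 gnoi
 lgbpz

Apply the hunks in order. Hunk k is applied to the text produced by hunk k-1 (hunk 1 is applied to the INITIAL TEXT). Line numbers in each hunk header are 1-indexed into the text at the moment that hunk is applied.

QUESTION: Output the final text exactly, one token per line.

Answer: mhhzc
mzjn
end
jcc
bve
gnoi
lgbpz
aiz
icf
zamt
cbl
jsk
egb
wyr
nnhh
xhe

Derivation:
Hunk 1: at line 1 remove [dgy,mpf] add [yav,jggoe,vtzwf] -> 13 lines: mhhzc mzjn yav jggoe vtzwf aiz icf zamt avxa cdpod wyr nnhh xhe
Hunk 2: at line 2 remove [yav,jggoe,vtzwf] add [ile,aigd,dgq] -> 13 lines: mhhzc mzjn ile aigd dgq aiz icf zamt avxa cdpod wyr nnhh xhe
Hunk 3: at line 2 remove [aigd,dgq] add [gnoi,lgbpz] -> 13 lines: mhhzc mzjn ile gnoi lgbpz aiz icf zamt avxa cdpod wyr nnhh xhe
Hunk 4: at line 8 remove [avxa,cdpod] add [cbl,jsk,egb] -> 14 lines: mhhzc mzjn ile gnoi lgbpz aiz icf zamt cbl jsk egb wyr nnhh xhe
Hunk 5: at line 1 remove [ile] add [end,jcc,bve] -> 16 lines: mhhzc mzjn end jcc bve gnoi lgbpz aiz icf zamt cbl jsk egb wyr nnhh xhe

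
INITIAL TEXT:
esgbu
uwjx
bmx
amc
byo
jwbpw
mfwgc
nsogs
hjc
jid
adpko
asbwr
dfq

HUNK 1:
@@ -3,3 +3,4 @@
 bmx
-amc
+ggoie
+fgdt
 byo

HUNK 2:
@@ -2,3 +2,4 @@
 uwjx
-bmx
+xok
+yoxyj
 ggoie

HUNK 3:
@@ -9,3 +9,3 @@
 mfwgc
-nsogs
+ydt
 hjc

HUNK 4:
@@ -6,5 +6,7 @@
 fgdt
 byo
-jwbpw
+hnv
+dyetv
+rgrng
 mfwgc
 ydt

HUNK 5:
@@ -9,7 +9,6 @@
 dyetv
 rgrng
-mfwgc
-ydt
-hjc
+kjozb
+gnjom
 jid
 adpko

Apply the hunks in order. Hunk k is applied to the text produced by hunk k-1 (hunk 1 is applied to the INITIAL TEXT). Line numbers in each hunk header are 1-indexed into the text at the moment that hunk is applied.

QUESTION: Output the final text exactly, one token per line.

Answer: esgbu
uwjx
xok
yoxyj
ggoie
fgdt
byo
hnv
dyetv
rgrng
kjozb
gnjom
jid
adpko
asbwr
dfq

Derivation:
Hunk 1: at line 3 remove [amc] add [ggoie,fgdt] -> 14 lines: esgbu uwjx bmx ggoie fgdt byo jwbpw mfwgc nsogs hjc jid adpko asbwr dfq
Hunk 2: at line 2 remove [bmx] add [xok,yoxyj] -> 15 lines: esgbu uwjx xok yoxyj ggoie fgdt byo jwbpw mfwgc nsogs hjc jid adpko asbwr dfq
Hunk 3: at line 9 remove [nsogs] add [ydt] -> 15 lines: esgbu uwjx xok yoxyj ggoie fgdt byo jwbpw mfwgc ydt hjc jid adpko asbwr dfq
Hunk 4: at line 6 remove [jwbpw] add [hnv,dyetv,rgrng] -> 17 lines: esgbu uwjx xok yoxyj ggoie fgdt byo hnv dyetv rgrng mfwgc ydt hjc jid adpko asbwr dfq
Hunk 5: at line 9 remove [mfwgc,ydt,hjc] add [kjozb,gnjom] -> 16 lines: esgbu uwjx xok yoxyj ggoie fgdt byo hnv dyetv rgrng kjozb gnjom jid adpko asbwr dfq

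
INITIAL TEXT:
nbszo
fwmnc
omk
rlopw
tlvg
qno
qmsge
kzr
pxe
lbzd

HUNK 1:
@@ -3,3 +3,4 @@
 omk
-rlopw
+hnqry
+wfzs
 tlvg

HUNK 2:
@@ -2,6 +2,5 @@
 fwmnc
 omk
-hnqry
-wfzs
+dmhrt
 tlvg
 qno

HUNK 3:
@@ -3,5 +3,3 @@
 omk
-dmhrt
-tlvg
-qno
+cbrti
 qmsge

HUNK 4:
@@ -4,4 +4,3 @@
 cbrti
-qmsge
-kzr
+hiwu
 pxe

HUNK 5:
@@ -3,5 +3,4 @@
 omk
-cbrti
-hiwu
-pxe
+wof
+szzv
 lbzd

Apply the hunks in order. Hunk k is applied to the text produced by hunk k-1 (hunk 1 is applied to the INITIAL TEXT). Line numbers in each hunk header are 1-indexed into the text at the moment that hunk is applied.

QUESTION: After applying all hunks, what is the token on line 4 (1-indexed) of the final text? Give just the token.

Hunk 1: at line 3 remove [rlopw] add [hnqry,wfzs] -> 11 lines: nbszo fwmnc omk hnqry wfzs tlvg qno qmsge kzr pxe lbzd
Hunk 2: at line 2 remove [hnqry,wfzs] add [dmhrt] -> 10 lines: nbszo fwmnc omk dmhrt tlvg qno qmsge kzr pxe lbzd
Hunk 3: at line 3 remove [dmhrt,tlvg,qno] add [cbrti] -> 8 lines: nbszo fwmnc omk cbrti qmsge kzr pxe lbzd
Hunk 4: at line 4 remove [qmsge,kzr] add [hiwu] -> 7 lines: nbszo fwmnc omk cbrti hiwu pxe lbzd
Hunk 5: at line 3 remove [cbrti,hiwu,pxe] add [wof,szzv] -> 6 lines: nbszo fwmnc omk wof szzv lbzd
Final line 4: wof

Answer: wof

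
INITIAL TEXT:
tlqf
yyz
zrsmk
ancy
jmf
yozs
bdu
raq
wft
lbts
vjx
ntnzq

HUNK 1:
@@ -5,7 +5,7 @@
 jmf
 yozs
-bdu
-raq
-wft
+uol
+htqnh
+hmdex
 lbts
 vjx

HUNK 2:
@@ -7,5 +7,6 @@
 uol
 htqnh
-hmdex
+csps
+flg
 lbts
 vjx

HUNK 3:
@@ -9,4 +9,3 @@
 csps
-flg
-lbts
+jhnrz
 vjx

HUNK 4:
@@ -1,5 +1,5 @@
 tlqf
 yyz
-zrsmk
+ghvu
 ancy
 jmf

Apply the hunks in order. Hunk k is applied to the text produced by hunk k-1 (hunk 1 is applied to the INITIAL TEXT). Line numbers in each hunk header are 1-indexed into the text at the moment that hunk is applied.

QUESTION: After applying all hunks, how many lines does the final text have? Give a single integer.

Answer: 12

Derivation:
Hunk 1: at line 5 remove [bdu,raq,wft] add [uol,htqnh,hmdex] -> 12 lines: tlqf yyz zrsmk ancy jmf yozs uol htqnh hmdex lbts vjx ntnzq
Hunk 2: at line 7 remove [hmdex] add [csps,flg] -> 13 lines: tlqf yyz zrsmk ancy jmf yozs uol htqnh csps flg lbts vjx ntnzq
Hunk 3: at line 9 remove [flg,lbts] add [jhnrz] -> 12 lines: tlqf yyz zrsmk ancy jmf yozs uol htqnh csps jhnrz vjx ntnzq
Hunk 4: at line 1 remove [zrsmk] add [ghvu] -> 12 lines: tlqf yyz ghvu ancy jmf yozs uol htqnh csps jhnrz vjx ntnzq
Final line count: 12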